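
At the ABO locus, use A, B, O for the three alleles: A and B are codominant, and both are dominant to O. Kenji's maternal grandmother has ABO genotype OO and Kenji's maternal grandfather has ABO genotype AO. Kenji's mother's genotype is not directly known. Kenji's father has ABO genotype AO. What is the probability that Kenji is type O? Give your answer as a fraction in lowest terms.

3/8

Kenji's mother's ABO genotype from OO × AO: 1/2 AO, 1/2 OO.
Crossing each possibility with the father AO and summing P(type O): 1/2·1/4 + 1/2·1/2 = 3/8.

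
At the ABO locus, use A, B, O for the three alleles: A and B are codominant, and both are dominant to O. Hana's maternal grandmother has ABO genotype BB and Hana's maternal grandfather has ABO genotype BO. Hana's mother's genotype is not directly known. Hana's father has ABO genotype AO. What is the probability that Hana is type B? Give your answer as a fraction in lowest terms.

3/8

Hana's mother's ABO genotype from BB × BO: 1/2 BB, 1/2 BO.
Crossing each possibility with the father AO and summing P(type B): 1/2·1/2 + 1/2·1/4 = 3/8.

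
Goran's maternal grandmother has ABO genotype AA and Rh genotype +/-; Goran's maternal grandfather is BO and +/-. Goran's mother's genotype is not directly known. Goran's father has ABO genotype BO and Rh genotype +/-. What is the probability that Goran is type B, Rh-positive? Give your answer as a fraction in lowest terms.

9/32

Goran's mother's ABO genotype from AA × BO: 1/2 AB, 1/2 AO.
Crossing each possibility with the father BO and summing P(type B): 1/2·1/2 + 1/2·1/4 = 3/8.
Similarly for Rh via the mother's Rh distribution: P(Rh+) = 3/4.
Independent loci: 3/8 × 3/4 = 9/32.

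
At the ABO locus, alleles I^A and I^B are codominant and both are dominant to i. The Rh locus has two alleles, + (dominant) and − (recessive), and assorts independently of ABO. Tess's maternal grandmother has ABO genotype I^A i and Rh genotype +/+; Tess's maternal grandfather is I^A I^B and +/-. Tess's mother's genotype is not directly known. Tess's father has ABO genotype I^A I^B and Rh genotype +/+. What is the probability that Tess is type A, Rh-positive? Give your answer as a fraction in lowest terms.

Tess's mother's ABO genotype from I^A i × I^A I^B: 1/4 I^A I^A, 1/4 I^A I^B, 1/4 I^A i, 1/4 I^B i.
Crossing each possibility with the father I^A I^B and summing P(type A): 1/4·1/2 + 1/4·1/4 + 1/4·1/2 + 1/4·1/4 = 3/8.
Similarly for Rh via the mother's Rh distribution: P(Rh+) = 1.
Independent loci: 3/8 × 1 = 3/8.

3/8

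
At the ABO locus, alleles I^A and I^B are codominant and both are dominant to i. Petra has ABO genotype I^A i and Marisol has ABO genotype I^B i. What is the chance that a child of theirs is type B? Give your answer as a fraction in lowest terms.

ABO cross I^A i × I^B i → offspring phenotypes: 1/4 O, 1/4 A, 1/4 B, 1/4 AB.
So P(type B) = 1/4.

1/4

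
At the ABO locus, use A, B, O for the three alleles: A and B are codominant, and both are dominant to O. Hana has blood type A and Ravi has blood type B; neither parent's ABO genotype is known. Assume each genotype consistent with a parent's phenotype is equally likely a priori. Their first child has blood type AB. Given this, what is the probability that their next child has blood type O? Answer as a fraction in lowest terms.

Possible genotypes: Hana ∈ {AA, AO}; Ravi ∈ {BB, BO}.
Weight each parental genotype pair by prior × P(type-AB child):
  AA × BB: posterior weight 4/9; P(next child type O) = 0.
  AA × BO: posterior weight 2/9; P(next child type O) = 0.
  AO × BB: posterior weight 2/9; P(next child type O) = 0.
  AO × BO: posterior weight 1/9; P(next child type O) = 1/4.
Weighted sum = 1/36.

1/36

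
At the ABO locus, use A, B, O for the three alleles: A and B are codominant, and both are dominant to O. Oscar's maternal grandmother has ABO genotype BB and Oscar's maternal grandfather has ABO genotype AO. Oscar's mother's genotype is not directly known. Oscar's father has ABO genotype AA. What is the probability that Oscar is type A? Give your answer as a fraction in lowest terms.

Oscar's mother's ABO genotype from BB × AO: 1/2 AB, 1/2 BO.
Crossing each possibility with the father AA and summing P(type A): 1/2·1/2 + 1/2·1/2 = 1/2.

1/2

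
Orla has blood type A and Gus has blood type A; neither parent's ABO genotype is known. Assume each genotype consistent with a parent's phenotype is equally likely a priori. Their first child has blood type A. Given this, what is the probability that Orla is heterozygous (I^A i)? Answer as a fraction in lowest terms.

7/15

Possible genotypes: Orla ∈ {I^A I^A, I^A i}; Gus ∈ {I^A I^A, I^A i}.
Weight each parental genotype pair by prior × P(type-A child):
  I^A I^A × I^A I^A: posterior weight 4/15.
  I^A I^A × I^A i: posterior weight 4/15.
  I^A i × I^A I^A: posterior weight 4/15.
  I^A i × I^A i: posterior weight 1/5.
Sum the posterior weight over pairs where Orla is I^A i: 7/15.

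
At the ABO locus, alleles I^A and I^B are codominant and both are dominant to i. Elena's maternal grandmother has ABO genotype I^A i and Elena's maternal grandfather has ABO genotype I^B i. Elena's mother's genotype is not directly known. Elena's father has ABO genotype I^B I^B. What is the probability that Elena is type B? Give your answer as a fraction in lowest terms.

3/4

Elena's mother's ABO genotype from I^A i × I^B i: 1/4 I^A I^B, 1/4 I^A i, 1/4 I^B i, 1/4 i i.
Crossing each possibility with the father I^B I^B and summing P(type B): 1/4·1/2 + 1/4·1/2 + 1/4·1 + 1/4·1 = 3/4.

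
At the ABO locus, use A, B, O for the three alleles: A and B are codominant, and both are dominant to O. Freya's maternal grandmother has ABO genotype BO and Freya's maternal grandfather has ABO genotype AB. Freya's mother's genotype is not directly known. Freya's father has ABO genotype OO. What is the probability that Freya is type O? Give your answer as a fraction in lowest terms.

Freya's mother's ABO genotype from BO × AB: 1/4 AB, 1/4 AO, 1/4 BB, 1/4 BO.
Crossing each possibility with the father OO and summing P(type O): 1/4·0 + 1/4·1/2 + 1/4·0 + 1/4·1/2 = 1/4.

1/4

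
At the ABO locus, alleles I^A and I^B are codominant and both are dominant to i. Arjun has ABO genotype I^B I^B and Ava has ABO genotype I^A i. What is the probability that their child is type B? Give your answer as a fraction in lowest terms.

ABO cross I^B I^B × I^A i → offspring phenotypes: 1/2 B, 1/2 AB.
So P(type B) = 1/2.

1/2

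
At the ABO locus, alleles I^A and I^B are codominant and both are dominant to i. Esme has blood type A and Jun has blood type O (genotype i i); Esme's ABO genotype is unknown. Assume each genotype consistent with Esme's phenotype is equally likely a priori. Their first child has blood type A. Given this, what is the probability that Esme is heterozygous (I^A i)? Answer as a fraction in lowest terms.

Possible genotypes: Esme ∈ {I^A I^A, I^A i}; Jun ∈ {i i}.
Weight each parental genotype pair by prior × P(type-A child):
  I^A I^A × i i: posterior weight 2/3.
  I^A i × i i: posterior weight 1/3.
Sum the posterior weight over pairs where Esme is I^A i: 1/3.

1/3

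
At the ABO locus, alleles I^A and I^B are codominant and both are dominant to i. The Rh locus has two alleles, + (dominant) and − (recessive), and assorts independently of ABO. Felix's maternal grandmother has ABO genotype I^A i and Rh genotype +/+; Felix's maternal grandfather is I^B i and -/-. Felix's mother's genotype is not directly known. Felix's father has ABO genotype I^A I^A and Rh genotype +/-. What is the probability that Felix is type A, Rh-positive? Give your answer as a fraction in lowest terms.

Felix's mother's ABO genotype from I^A i × I^B i: 1/4 I^A I^B, 1/4 I^A i, 1/4 I^B i, 1/4 i i.
Crossing each possibility with the father I^A I^A and summing P(type A): 1/4·1/2 + 1/4·1 + 1/4·1/2 + 1/4·1 = 3/4.
Similarly for Rh via the mother's Rh distribution: P(Rh+) = 3/4.
Independent loci: 3/4 × 3/4 = 9/16.

9/16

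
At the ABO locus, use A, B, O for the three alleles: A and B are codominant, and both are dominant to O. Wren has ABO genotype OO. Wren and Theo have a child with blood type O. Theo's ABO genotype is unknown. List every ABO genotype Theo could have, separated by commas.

AO, BO, OO

For each candidate genotype of Theo, check whether crossing it with OO can produce every observed child phenotype.
  AA → possible child types {A} ✗
  AB → possible child types {A, B} ✗
  AO → possible child types {O, A} ✓
  BB → possible child types {B} ✗
  BO → possible child types {O, B} ✓
  OO → possible child types {O} ✓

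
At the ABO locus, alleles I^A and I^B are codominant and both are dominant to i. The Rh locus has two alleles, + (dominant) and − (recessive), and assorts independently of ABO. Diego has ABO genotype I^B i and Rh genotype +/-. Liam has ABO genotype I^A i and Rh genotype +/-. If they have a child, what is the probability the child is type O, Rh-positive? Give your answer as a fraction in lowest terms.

ABO cross I^B i × I^A i → offspring phenotypes: 1/4 O, 1/4 A, 1/4 B, 1/4 AB.
Rh cross +/- × +/- → 3/4 Rh+, 1/4 Rh-.
Independent loci: P(type O, Rh-positive) = 1/4 × 3/4 = 3/16.

3/16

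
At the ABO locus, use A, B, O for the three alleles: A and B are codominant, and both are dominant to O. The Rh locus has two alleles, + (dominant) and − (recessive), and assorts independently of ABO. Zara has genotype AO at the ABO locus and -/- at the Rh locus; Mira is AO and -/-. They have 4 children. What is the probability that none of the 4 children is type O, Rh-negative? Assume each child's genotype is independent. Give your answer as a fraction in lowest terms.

ABO cross AO × AO → 1/4 O, 3/4 A.
Rh cross -/- × -/- → 1 Rh-; so P(type O, Rh-negative) = 1/4 × 1 = 1/4 per child.
P(not type O, Rh-negative) = 3/4 for one child; (3/4)^4 = 81/256.

81/256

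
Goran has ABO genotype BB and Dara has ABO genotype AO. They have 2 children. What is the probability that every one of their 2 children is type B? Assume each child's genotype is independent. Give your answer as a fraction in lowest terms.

ABO cross BB × AO → 1/2 B, 1/2 AB.
So P(type B) = 1/2 per child.
All 2 independent: (1/2)^2 = 1/4.

1/4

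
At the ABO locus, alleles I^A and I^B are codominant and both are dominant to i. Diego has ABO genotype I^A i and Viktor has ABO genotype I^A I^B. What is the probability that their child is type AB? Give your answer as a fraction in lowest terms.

1/4

ABO cross I^A i × I^A I^B → offspring phenotypes: 1/2 A, 1/4 B, 1/4 AB.
So P(type AB) = 1/4.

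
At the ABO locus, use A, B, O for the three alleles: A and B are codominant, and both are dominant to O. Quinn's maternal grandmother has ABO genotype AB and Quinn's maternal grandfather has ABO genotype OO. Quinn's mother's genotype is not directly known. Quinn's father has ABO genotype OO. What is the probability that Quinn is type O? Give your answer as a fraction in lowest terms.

Quinn's mother's ABO genotype from AB × OO: 1/2 AO, 1/2 BO.
Crossing each possibility with the father OO and summing P(type O): 1/2·1/2 + 1/2·1/2 = 1/2.

1/2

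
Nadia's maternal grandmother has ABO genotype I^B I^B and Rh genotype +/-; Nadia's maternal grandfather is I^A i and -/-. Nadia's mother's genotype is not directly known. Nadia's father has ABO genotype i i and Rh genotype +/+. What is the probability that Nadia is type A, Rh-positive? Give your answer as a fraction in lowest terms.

Nadia's mother's ABO genotype from I^B I^B × I^A i: 1/2 I^A I^B, 1/2 I^B i.
Crossing each possibility with the father i i and summing P(type A): 1/2·1/2 + 1/2·0 = 1/4.
Similarly for Rh via the mother's Rh distribution: P(Rh+) = 1.
Independent loci: 1/4 × 1 = 1/4.

1/4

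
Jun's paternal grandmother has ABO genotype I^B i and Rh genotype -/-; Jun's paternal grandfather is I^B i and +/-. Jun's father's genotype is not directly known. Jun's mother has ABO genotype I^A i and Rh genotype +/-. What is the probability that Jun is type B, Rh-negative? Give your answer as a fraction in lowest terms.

Jun's father's ABO genotype from I^B i × I^B i: 1/4 I^B I^B, 1/2 I^B i, 1/4 i i.
Crossing each possibility with the mother I^A i and summing P(type B): 1/4·1/2 + 1/2·1/4 + 1/4·0 = 1/4.
Similarly for Rh via the father's Rh distribution: P(Rh-) = 3/8.
Independent loci: 1/4 × 3/8 = 3/32.

3/32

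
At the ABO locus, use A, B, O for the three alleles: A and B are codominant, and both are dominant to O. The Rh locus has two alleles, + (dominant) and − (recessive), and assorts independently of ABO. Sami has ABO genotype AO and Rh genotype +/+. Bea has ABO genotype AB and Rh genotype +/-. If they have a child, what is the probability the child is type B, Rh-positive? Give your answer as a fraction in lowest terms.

1/4

ABO cross AO × AB → offspring phenotypes: 1/2 A, 1/4 B, 1/4 AB.
Rh cross +/+ × +/- → 1 Rh+.
Independent loci: P(type B, Rh-positive) = 1/4 × 1 = 1/4.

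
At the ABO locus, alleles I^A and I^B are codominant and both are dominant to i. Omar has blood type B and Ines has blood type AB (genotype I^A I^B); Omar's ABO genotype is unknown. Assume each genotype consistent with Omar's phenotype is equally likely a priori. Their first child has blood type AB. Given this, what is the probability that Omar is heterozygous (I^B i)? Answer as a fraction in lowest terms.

1/3

Possible genotypes: Omar ∈ {I^B I^B, I^B i}; Ines ∈ {I^A I^B}.
Weight each parental genotype pair by prior × P(type-AB child):
  I^B I^B × I^A I^B: posterior weight 2/3.
  I^B i × I^A I^B: posterior weight 1/3.
Sum the posterior weight over pairs where Omar is I^B i: 1/3.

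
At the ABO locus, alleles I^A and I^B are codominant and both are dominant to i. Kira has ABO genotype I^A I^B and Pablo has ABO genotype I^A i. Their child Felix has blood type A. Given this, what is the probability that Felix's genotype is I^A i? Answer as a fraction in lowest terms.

1/2

Cross I^A I^B × I^A i → 1/4 I^A I^A, 1/4 I^A I^B, 1/4 I^A i, 1/4 I^B i.
Type-A genotypes among offspring: I^A I^A (1/4), I^A i (1/4); total 1/2.
P(I^A i | type A) = (1/4) / (1/2) = 1/2.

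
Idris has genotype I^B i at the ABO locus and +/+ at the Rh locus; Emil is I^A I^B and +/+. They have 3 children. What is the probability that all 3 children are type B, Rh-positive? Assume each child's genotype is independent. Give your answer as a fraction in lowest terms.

ABO cross I^B i × I^A I^B → 1/4 A, 1/2 B, 1/4 AB.
Rh cross +/+ × +/+ → 1 Rh+; so P(type B, Rh-positive) = 1/2 × 1 = 1/2 per child.
All 3 independent: (1/2)^3 = 1/8.

1/8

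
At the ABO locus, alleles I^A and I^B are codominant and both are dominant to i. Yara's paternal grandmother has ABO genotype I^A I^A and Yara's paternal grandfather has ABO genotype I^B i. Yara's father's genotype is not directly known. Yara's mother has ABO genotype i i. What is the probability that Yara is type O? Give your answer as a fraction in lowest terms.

1/4

Yara's father's ABO genotype from I^A I^A × I^B i: 1/2 I^A I^B, 1/2 I^A i.
Crossing each possibility with the mother i i and summing P(type O): 1/2·0 + 1/2·1/2 = 1/4.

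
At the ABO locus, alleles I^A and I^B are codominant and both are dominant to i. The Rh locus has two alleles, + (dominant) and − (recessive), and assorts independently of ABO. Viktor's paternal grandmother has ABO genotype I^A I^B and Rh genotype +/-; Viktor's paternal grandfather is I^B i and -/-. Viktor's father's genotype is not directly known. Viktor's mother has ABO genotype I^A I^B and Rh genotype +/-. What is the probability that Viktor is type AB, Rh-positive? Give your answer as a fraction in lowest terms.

Viktor's father's ABO genotype from I^A I^B × I^B i: 1/4 I^A I^B, 1/4 I^A i, 1/4 I^B I^B, 1/4 I^B i.
Crossing each possibility with the mother I^A I^B and summing P(type AB): 1/4·1/2 + 1/4·1/4 + 1/4·1/2 + 1/4·1/4 = 3/8.
Similarly for Rh via the father's Rh distribution: P(Rh+) = 5/8.
Independent loci: 3/8 × 5/8 = 15/64.

15/64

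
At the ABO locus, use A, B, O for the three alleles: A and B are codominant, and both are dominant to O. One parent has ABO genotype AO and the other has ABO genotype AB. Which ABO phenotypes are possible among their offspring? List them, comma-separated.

A, B, AB

Gametes from AO × AB give offspring ABO genotypes AA, AB, AO, BO, i.e. phenotypes A, B, AB.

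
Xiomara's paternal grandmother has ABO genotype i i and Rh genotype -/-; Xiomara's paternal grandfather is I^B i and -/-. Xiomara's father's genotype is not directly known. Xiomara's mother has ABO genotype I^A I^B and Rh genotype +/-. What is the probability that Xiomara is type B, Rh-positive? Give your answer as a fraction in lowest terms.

Xiomara's father's ABO genotype from i i × I^B i: 1/2 I^B i, 1/2 i i.
Crossing each possibility with the mother I^A I^B and summing P(type B): 1/2·1/2 + 1/2·1/2 = 1/2.
Similarly for Rh via the father's Rh distribution: P(Rh+) = 1/2.
Independent loci: 1/2 × 1/2 = 1/4.

1/4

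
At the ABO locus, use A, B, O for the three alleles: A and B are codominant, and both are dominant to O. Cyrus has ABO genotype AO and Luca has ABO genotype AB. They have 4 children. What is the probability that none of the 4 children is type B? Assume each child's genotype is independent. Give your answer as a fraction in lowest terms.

81/256

ABO cross AO × AB → 1/2 A, 1/4 B, 1/4 AB.
So P(type B) = 1/4 per child.
P(not type B) = 3/4 for one child; (3/4)^4 = 81/256.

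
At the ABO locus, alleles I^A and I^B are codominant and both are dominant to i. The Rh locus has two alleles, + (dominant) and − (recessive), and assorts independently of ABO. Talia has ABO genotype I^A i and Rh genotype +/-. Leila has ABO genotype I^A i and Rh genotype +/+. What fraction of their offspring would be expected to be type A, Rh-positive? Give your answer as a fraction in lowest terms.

3/4

ABO cross I^A i × I^A i → offspring phenotypes: 1/4 O, 3/4 A.
Rh cross +/- × +/+ → 1 Rh+.
Independent loci: P(type A, Rh-positive) = 3/4 × 1 = 3/4.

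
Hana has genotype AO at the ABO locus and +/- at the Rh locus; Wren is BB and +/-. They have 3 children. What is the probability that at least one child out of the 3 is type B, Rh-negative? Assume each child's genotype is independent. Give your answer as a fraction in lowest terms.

169/512

ABO cross AO × BB → 1/2 B, 1/2 AB.
Rh cross +/- × +/- → 3/4 Rh+, 1/4 Rh-; so P(type B, Rh-negative) = 1/2 × 1/4 = 1/8 per child.
P(none) = (7/8)^3 = 343/512; P(at least one) = 1 − 343/512 = 169/512.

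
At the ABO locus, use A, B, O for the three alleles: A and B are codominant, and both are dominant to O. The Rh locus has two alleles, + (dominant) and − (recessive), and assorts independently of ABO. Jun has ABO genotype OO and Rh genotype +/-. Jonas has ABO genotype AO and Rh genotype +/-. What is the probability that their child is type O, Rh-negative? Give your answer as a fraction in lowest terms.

1/8

ABO cross OO × AO → offspring phenotypes: 1/2 O, 1/2 A.
Rh cross +/- × +/- → 3/4 Rh+, 1/4 Rh-.
Independent loci: P(type O, Rh-negative) = 1/2 × 1/4 = 1/8.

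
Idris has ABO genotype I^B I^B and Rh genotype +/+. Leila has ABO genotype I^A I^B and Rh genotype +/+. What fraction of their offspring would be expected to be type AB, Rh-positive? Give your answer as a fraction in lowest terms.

ABO cross I^B I^B × I^A I^B → offspring phenotypes: 1/2 B, 1/2 AB.
Rh cross +/+ × +/+ → 1 Rh+.
Independent loci: P(type AB, Rh-positive) = 1/2 × 1 = 1/2.

1/2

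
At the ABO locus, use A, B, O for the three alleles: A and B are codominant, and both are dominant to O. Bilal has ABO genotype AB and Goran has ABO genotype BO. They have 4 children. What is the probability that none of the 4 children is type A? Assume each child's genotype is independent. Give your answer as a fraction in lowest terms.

81/256

ABO cross AB × BO → 1/4 A, 1/2 B, 1/4 AB.
So P(type A) = 1/4 per child.
P(not type A) = 3/4 for one child; (3/4)^4 = 81/256.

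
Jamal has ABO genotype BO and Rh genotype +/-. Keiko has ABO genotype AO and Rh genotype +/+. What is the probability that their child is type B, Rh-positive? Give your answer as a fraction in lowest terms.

1/4

ABO cross BO × AO → offspring phenotypes: 1/4 O, 1/4 A, 1/4 B, 1/4 AB.
Rh cross +/- × +/+ → 1 Rh+.
Independent loci: P(type B, Rh-positive) = 1/4 × 1 = 1/4.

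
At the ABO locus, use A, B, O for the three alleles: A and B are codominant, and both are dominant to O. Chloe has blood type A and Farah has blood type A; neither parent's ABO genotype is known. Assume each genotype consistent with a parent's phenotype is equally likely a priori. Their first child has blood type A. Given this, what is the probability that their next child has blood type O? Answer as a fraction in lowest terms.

1/20

Possible genotypes: Chloe ∈ {AA, AO}; Farah ∈ {AA, AO}.
Weight each parental genotype pair by prior × P(type-A child):
  AA × AA: posterior weight 4/15; P(next child type O) = 0.
  AA × AO: posterior weight 4/15; P(next child type O) = 0.
  AO × AA: posterior weight 4/15; P(next child type O) = 0.
  AO × AO: posterior weight 1/5; P(next child type O) = 1/4.
Weighted sum = 1/20.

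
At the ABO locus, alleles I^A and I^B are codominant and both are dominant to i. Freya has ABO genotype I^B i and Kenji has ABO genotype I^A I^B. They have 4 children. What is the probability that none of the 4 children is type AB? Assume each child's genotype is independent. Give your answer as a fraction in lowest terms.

ABO cross I^B i × I^A I^B → 1/4 A, 1/2 B, 1/4 AB.
So P(type AB) = 1/4 per child.
P(not type AB) = 3/4 for one child; (3/4)^4 = 81/256.

81/256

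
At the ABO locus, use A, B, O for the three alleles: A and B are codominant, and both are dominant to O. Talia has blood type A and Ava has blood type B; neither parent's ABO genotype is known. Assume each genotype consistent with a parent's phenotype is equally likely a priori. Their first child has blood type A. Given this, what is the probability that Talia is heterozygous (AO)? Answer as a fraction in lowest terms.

1/3

Possible genotypes: Talia ∈ {AA, AO}; Ava ∈ {BB, BO}.
Weight each parental genotype pair by prior × P(type-A child):
  AA × BO: posterior weight 2/3.
  AO × BO: posterior weight 1/3.
Sum the posterior weight over pairs where Talia is AO: 1/3.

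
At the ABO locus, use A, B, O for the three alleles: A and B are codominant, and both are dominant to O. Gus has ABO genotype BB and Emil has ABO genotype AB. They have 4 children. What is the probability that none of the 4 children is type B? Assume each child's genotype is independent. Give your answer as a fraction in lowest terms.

ABO cross BB × AB → 1/2 B, 1/2 AB.
So P(type B) = 1/2 per child.
P(not type B) = 1/2 for one child; (1/2)^4 = 1/16.

1/16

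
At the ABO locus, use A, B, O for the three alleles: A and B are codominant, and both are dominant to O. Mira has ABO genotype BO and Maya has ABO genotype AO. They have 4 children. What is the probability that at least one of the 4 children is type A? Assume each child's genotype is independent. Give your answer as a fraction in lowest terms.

175/256

ABO cross BO × AO → 1/4 O, 1/4 A, 1/4 B, 1/4 AB.
So P(type A) = 1/4 per child.
P(none) = (3/4)^4 = 81/256; P(at least one) = 1 − 81/256 = 175/256.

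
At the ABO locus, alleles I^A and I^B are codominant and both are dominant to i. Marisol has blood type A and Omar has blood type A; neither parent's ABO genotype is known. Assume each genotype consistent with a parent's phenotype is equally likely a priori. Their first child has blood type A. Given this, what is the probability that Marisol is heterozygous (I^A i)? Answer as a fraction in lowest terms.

7/15

Possible genotypes: Marisol ∈ {I^A I^A, I^A i}; Omar ∈ {I^A I^A, I^A i}.
Weight each parental genotype pair by prior × P(type-A child):
  I^A I^A × I^A I^A: posterior weight 4/15.
  I^A I^A × I^A i: posterior weight 4/15.
  I^A i × I^A I^A: posterior weight 4/15.
  I^A i × I^A i: posterior weight 1/5.
Sum the posterior weight over pairs where Marisol is I^A i: 7/15.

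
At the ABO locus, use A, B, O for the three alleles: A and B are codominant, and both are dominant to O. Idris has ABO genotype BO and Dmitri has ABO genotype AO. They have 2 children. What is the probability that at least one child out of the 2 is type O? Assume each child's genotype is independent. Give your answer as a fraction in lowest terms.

7/16

ABO cross BO × AO → 1/4 O, 1/4 A, 1/4 B, 1/4 AB.
So P(type O) = 1/4 per child.
P(none) = (3/4)^2 = 9/16; P(at least one) = 1 − 9/16 = 7/16.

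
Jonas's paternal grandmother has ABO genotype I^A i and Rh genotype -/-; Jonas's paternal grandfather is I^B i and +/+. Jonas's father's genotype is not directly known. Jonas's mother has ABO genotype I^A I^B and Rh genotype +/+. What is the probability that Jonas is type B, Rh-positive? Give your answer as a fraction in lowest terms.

Jonas's father's ABO genotype from I^A i × I^B i: 1/4 I^A I^B, 1/4 I^A i, 1/4 I^B i, 1/4 i i.
Crossing each possibility with the mother I^A I^B and summing P(type B): 1/4·1/4 + 1/4·1/4 + 1/4·1/2 + 1/4·1/2 = 3/8.
Similarly for Rh via the father's Rh distribution: P(Rh+) = 1.
Independent loci: 3/8 × 1 = 3/8.

3/8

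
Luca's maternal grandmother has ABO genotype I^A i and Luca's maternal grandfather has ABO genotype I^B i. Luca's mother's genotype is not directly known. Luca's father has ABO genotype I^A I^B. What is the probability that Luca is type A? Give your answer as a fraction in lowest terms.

Luca's mother's ABO genotype from I^A i × I^B i: 1/4 I^A I^B, 1/4 I^A i, 1/4 I^B i, 1/4 i i.
Crossing each possibility with the father I^A I^B and summing P(type A): 1/4·1/4 + 1/4·1/2 + 1/4·1/4 + 1/4·1/2 = 3/8.

3/8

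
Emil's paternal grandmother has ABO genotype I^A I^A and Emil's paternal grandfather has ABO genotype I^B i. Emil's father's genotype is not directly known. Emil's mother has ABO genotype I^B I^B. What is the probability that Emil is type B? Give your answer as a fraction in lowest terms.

1/2

Emil's father's ABO genotype from I^A I^A × I^B i: 1/2 I^A I^B, 1/2 I^A i.
Crossing each possibility with the mother I^B I^B and summing P(type B): 1/2·1/2 + 1/2·1/2 = 1/2.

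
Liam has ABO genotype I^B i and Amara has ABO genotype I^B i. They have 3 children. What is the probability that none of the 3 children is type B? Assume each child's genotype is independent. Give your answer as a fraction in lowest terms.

1/64

ABO cross I^B i × I^B i → 1/4 O, 3/4 B.
So P(type B) = 3/4 per child.
P(not type B) = 1/4 for one child; (1/4)^3 = 1/64.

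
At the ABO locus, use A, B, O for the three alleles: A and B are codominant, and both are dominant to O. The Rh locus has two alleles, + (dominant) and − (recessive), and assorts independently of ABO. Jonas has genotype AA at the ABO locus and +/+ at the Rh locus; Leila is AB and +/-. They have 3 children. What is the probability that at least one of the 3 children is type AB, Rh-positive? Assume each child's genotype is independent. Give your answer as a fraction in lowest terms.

ABO cross AA × AB → 1/2 A, 1/2 AB.
Rh cross +/+ × +/- → 1 Rh+; so P(type AB, Rh-positive) = 1/2 × 1 = 1/2 per child.
P(none) = (1/2)^3 = 1/8; P(at least one) = 1 − 1/8 = 7/8.

7/8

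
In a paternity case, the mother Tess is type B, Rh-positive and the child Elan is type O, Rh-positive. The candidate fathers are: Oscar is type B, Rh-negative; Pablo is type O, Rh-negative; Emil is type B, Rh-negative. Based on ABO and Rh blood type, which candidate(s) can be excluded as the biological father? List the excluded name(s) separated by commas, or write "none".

A candidate is excluded only if no genotype consistent with his phenotype could produce a type O, Rh-positive child with a type B, Rh-positive mother.
Every candidate has at least one consistent genotype combination, so none can be excluded.

none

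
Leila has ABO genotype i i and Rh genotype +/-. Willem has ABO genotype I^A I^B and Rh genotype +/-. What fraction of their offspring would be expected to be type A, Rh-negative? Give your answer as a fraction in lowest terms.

1/8

ABO cross i i × I^A I^B → offspring phenotypes: 1/2 A, 1/2 B.
Rh cross +/- × +/- → 3/4 Rh+, 1/4 Rh-.
Independent loci: P(type A, Rh-negative) = 1/2 × 1/4 = 1/8.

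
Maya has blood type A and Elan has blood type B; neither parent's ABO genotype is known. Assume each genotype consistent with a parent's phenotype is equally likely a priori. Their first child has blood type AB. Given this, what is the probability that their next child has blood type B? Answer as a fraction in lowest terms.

Possible genotypes: Maya ∈ {AA, AO}; Elan ∈ {BB, BO}.
Weight each parental genotype pair by prior × P(type-AB child):
  AA × BB: posterior weight 4/9; P(next child type B) = 0.
  AA × BO: posterior weight 2/9; P(next child type B) = 0.
  AO × BB: posterior weight 2/9; P(next child type B) = 1/2.
  AO × BO: posterior weight 1/9; P(next child type B) = 1/4.
Weighted sum = 5/36.

5/36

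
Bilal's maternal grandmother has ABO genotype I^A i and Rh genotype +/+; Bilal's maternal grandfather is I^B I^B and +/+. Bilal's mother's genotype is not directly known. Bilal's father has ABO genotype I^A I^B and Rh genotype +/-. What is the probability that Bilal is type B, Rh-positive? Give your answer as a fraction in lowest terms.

Bilal's mother's ABO genotype from I^A i × I^B I^B: 1/2 I^A I^B, 1/2 I^B i.
Crossing each possibility with the father I^A I^B and summing P(type B): 1/2·1/4 + 1/2·1/2 = 3/8.
Similarly for Rh via the mother's Rh distribution: P(Rh+) = 1.
Independent loci: 3/8 × 1 = 3/8.

3/8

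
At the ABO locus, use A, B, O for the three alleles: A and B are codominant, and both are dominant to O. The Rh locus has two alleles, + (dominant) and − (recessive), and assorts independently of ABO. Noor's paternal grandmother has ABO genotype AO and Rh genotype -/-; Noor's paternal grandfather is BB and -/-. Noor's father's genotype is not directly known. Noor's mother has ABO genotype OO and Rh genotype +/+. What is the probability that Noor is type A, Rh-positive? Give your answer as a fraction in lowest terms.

1/4

Noor's father's ABO genotype from AO × BB: 1/2 AB, 1/2 BO.
Crossing each possibility with the mother OO and summing P(type A): 1/2·1/2 + 1/2·0 = 1/4.
Similarly for Rh via the father's Rh distribution: P(Rh+) = 1.
Independent loci: 1/4 × 1 = 1/4.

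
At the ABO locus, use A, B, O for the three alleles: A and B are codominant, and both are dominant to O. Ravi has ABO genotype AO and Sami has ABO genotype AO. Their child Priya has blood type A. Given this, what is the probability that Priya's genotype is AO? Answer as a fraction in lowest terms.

2/3

Cross AO × AO → 1/4 AA, 1/2 AO, 1/4 OO.
Type-A genotypes among offspring: AA (1/4), AO (1/2); total 3/4.
P(AO | type A) = (1/2) / (3/4) = 2/3.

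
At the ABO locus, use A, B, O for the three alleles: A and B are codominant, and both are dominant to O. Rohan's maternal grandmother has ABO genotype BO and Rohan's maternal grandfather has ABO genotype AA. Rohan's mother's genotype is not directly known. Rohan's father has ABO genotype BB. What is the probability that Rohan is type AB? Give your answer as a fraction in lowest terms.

1/2

Rohan's mother's ABO genotype from BO × AA: 1/2 AB, 1/2 AO.
Crossing each possibility with the father BB and summing P(type AB): 1/2·1/2 + 1/2·1/2 = 1/2.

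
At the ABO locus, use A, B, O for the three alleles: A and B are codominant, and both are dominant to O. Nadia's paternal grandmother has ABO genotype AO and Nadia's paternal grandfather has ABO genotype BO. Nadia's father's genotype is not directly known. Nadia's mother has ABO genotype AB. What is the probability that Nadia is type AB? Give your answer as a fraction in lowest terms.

1/4

Nadia's father's ABO genotype from AO × BO: 1/4 AB, 1/4 AO, 1/4 BO, 1/4 OO.
Crossing each possibility with the mother AB and summing P(type AB): 1/4·1/2 + 1/4·1/4 + 1/4·1/4 + 1/4·0 = 1/4.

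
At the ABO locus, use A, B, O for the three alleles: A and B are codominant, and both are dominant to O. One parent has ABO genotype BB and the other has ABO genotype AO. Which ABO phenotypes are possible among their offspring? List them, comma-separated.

B, AB

Gametes from BB × AO give offspring ABO genotypes AB, BO, i.e. phenotypes B, AB.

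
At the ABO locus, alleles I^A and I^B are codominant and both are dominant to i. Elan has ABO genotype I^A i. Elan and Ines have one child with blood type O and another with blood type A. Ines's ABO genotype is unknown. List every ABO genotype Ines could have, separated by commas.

I^A i, I^B i, i i

For each candidate genotype of Ines, check whether crossing it with I^A i can produce every observed child phenotype.
  I^A I^A → possible child types {A} ✗
  I^A I^B → possible child types {A, B, AB} ✗
  I^A i → possible child types {O, A} ✓
  I^B I^B → possible child types {B, AB} ✗
  I^B i → possible child types {O, A, B, AB} ✓
  i i → possible child types {O, A} ✓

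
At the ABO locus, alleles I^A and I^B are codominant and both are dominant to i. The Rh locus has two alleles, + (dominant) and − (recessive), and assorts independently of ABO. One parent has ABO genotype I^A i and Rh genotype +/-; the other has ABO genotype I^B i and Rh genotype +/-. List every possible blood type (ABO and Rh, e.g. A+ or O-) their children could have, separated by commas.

Gametes from I^A i × I^B i give offspring ABO genotypes I^A I^B, I^A i, I^B i, i i, i.e. phenotypes O, A, B, AB.
Rh cross +/- × +/- → phenotypes Rh+, Rh-.
Combining independently: O+, O-, A+, A-, B+, B-, AB+, AB-.

O+, O-, A+, A-, B+, B-, AB+, AB-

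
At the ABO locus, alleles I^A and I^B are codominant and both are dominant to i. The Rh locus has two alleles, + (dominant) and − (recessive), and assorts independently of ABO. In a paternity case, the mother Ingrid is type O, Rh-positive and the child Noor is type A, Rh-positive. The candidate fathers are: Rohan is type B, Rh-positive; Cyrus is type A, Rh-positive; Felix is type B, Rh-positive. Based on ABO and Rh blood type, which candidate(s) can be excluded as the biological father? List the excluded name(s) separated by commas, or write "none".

Rohan, Felix

A candidate is excluded only if no genotype consistent with his phenotype could produce a type A, Rh-positive child with a type O, Rh-positive mother.
Rohan (type B, Rh+): no genotype consistent with that phenotype can produce a type-A Rh+ child with a type-O mother.
Felix (type B, Rh+): no genotype consistent with that phenotype can produce a type-A Rh+ child with a type-O mother.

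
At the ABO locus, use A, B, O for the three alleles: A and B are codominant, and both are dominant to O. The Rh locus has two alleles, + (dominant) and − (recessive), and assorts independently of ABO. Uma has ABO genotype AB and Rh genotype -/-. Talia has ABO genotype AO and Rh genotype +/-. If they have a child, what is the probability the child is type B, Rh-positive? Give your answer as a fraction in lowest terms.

ABO cross AB × AO → offspring phenotypes: 1/2 A, 1/4 B, 1/4 AB.
Rh cross -/- × +/- → 1/2 Rh+, 1/2 Rh-.
Independent loci: P(type B, Rh-positive) = 1/4 × 1/2 = 1/8.

1/8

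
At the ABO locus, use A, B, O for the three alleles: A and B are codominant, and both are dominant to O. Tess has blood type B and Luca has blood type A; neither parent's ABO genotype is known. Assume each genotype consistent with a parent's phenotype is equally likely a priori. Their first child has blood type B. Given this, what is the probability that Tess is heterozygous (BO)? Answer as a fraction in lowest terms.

Possible genotypes: Tess ∈ {BB, BO}; Luca ∈ {AA, AO}.
Weight each parental genotype pair by prior × P(type-B child):
  BB × AO: posterior weight 2/3.
  BO × AO: posterior weight 1/3.
Sum the posterior weight over pairs where Tess is BO: 1/3.

1/3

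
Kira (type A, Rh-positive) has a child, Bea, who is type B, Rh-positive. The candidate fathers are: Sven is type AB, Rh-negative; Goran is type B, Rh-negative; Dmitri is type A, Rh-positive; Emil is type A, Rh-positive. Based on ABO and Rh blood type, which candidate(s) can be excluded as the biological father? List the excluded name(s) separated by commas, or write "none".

Dmitri, Emil

A candidate is excluded only if no genotype consistent with his phenotype could produce a type B, Rh-positive child with a type A, Rh-positive mother.
Dmitri (type A, Rh+): no genotype consistent with that phenotype can produce a type-B Rh+ child with a type-A mother.
Emil (type A, Rh+): no genotype consistent with that phenotype can produce a type-B Rh+ child with a type-A mother.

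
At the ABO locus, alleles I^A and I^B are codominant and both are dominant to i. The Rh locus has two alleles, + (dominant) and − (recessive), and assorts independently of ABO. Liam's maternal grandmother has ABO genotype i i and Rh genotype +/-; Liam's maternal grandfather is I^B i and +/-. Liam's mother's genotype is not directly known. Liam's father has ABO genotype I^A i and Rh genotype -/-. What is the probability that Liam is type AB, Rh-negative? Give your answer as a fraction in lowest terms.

Liam's mother's ABO genotype from i i × I^B i: 1/2 I^B i, 1/2 i i.
Crossing each possibility with the father I^A i and summing P(type AB): 1/2·1/4 + 1/2·0 = 1/8.
Similarly for Rh via the mother's Rh distribution: P(Rh-) = 1/2.
Independent loci: 1/8 × 1/2 = 1/16.

1/16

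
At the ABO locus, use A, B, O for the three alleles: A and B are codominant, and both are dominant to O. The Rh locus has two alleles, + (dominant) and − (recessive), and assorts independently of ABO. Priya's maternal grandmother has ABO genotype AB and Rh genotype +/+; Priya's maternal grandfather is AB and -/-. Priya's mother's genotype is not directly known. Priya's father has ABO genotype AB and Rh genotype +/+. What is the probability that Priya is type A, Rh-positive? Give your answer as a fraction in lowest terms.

1/4

Priya's mother's ABO genotype from AB × AB: 1/4 AA, 1/2 AB, 1/4 BB.
Crossing each possibility with the father AB and summing P(type A): 1/4·1/2 + 1/2·1/4 + 1/4·0 = 1/4.
Similarly for Rh via the mother's Rh distribution: P(Rh+) = 1.
Independent loci: 1/4 × 1 = 1/4.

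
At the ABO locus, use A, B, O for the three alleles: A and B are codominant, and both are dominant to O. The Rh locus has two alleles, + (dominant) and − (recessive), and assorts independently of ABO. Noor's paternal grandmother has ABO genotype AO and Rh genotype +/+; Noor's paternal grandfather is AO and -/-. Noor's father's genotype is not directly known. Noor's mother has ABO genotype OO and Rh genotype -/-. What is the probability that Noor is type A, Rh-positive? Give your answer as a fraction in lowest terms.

Noor's father's ABO genotype from AO × AO: 1/4 AA, 1/2 AO, 1/4 OO.
Crossing each possibility with the mother OO and summing P(type A): 1/4·1 + 1/2·1/2 + 1/4·0 = 1/2.
Similarly for Rh via the father's Rh distribution: P(Rh+) = 1/2.
Independent loci: 1/2 × 1/2 = 1/4.

1/4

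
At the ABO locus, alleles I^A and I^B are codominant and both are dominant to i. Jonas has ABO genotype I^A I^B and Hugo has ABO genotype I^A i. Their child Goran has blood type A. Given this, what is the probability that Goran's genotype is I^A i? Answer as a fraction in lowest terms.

1/2

Cross I^A I^B × I^A i → 1/4 I^A I^A, 1/4 I^A I^B, 1/4 I^A i, 1/4 I^B i.
Type-A genotypes among offspring: I^A I^A (1/4), I^A i (1/4); total 1/2.
P(I^A i | type A) = (1/4) / (1/2) = 1/2.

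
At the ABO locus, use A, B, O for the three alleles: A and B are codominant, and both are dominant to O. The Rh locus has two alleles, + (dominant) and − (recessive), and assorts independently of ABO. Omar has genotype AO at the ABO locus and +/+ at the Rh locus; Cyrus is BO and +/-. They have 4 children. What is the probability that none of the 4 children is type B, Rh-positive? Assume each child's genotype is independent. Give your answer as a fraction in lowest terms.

ABO cross AO × BO → 1/4 O, 1/4 A, 1/4 B, 1/4 AB.
Rh cross +/+ × +/- → 1 Rh+; so P(type B, Rh-positive) = 1/4 × 1 = 1/4 per child.
P(not type B, Rh-positive) = 3/4 for one child; (3/4)^4 = 81/256.

81/256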